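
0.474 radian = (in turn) 0.07544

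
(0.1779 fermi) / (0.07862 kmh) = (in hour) 2.263e-18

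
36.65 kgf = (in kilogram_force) 36.65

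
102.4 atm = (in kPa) 1.038e+04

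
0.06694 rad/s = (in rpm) 0.6392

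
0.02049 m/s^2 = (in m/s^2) 0.02049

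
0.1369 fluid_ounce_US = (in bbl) 2.547e-05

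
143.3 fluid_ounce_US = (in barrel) 0.02666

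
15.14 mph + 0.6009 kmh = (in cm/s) 693.5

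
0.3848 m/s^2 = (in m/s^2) 0.3848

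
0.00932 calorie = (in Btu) 3.696e-05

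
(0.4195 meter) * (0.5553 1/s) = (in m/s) 0.2329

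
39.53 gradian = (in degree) 35.58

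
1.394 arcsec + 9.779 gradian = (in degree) 8.801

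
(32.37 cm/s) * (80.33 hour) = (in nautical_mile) 50.55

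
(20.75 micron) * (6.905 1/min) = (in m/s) 2.388e-06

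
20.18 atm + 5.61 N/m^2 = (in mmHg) 1.534e+04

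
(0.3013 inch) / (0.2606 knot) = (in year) 1.81e-09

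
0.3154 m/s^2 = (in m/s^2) 0.3154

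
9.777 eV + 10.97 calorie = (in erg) 4.59e+08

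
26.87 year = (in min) 1.412e+07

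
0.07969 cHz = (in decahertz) 7.969e-05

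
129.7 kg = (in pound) 285.9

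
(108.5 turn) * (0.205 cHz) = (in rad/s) 1.398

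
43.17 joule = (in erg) 4.317e+08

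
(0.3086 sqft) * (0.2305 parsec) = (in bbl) 1.283e+15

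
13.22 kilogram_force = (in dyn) 1.296e+07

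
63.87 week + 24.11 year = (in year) 25.33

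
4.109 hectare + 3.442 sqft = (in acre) 10.15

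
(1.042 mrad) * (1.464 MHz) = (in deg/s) 8.74e+04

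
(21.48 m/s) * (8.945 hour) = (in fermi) 6.917e+20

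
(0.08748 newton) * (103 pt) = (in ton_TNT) 7.597e-13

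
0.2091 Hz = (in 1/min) 12.55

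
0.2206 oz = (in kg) 0.006254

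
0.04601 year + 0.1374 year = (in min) 9.64e+04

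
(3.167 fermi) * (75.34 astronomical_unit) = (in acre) 8.82e-06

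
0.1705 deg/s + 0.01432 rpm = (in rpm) 0.04274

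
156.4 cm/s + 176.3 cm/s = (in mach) 0.009771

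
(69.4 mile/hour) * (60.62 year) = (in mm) 5.931e+13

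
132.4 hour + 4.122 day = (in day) 9.639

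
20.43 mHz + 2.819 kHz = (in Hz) 2819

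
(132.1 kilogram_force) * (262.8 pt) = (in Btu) 0.1138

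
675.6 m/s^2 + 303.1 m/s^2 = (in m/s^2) 978.7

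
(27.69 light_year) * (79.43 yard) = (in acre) 4.702e+15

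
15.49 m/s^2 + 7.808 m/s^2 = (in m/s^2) 23.3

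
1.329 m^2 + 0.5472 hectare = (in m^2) 5473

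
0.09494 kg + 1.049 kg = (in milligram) 1.144e+06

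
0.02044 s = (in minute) 0.0003407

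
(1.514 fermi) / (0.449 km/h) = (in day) 1.405e-19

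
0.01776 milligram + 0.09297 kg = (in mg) 9.297e+04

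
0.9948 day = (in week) 0.1421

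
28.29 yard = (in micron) 2.587e+07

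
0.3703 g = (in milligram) 370.3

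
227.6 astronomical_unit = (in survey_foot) 1.117e+14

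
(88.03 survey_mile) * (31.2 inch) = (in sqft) 1.208e+06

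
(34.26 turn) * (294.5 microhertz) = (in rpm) 0.6054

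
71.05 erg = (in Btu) 6.734e-09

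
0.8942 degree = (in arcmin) 53.65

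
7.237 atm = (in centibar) 733.3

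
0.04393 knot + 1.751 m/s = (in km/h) 6.385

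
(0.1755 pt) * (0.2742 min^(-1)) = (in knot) 5.5e-07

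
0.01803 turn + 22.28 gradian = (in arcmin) 1593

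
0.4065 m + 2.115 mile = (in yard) 3723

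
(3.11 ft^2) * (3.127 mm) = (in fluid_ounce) 30.55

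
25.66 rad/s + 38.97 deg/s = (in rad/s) 26.34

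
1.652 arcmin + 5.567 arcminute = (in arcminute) 7.219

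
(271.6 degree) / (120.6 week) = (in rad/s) 6.499e-08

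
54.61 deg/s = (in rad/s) 0.9531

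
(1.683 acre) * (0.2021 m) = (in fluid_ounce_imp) 4.845e+07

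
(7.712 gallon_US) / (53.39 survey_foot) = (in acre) 4.433e-07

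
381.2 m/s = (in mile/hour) 852.7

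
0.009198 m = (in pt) 26.07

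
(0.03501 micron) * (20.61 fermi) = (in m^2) 7.216e-22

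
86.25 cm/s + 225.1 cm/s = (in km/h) 11.21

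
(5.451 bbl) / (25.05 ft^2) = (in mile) 0.0002314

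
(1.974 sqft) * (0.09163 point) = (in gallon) 0.001566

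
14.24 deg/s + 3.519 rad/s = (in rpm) 35.98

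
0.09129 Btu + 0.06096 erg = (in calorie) 23.02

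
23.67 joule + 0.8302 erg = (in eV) 1.477e+20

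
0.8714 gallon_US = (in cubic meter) 0.003299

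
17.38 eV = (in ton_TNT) 6.655e-28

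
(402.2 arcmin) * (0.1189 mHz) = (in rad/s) 1.391e-05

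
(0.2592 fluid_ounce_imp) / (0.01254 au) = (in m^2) 3.926e-15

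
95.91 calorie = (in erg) 4.013e+09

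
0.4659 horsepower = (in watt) 347.4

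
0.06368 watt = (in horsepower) 8.54e-05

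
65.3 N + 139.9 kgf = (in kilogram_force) 146.6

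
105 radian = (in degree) 6016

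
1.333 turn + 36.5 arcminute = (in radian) 8.386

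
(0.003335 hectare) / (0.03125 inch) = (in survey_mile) 26.11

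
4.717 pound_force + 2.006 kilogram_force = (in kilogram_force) 4.146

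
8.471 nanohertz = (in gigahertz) 8.471e-18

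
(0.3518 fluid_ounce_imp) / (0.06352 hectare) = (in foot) 5.163e-08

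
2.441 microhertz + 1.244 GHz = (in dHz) 1.244e+10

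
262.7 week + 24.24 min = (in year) 5.038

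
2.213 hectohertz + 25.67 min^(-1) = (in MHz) 0.0002217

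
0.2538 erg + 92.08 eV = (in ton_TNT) 6.066e-18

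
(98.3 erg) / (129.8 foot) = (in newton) 2.485e-07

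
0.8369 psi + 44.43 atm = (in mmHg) 3.381e+04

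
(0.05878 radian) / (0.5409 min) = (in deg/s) 0.1038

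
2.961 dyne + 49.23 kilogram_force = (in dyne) 4.828e+07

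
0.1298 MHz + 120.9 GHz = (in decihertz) 1.209e+12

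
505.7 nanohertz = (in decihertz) 5.057e-06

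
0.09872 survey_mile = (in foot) 521.2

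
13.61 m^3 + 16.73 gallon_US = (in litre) 1.367e+04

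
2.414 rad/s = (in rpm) 23.05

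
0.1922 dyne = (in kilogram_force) 1.96e-07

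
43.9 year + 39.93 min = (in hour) 3.846e+05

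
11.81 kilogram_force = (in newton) 115.8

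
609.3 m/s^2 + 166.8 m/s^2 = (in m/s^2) 776.1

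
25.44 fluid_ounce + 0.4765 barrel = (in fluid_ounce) 2587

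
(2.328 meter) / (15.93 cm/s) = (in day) 0.0001691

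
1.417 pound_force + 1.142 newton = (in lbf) 1.674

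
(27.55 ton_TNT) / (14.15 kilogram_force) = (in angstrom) 8.307e+18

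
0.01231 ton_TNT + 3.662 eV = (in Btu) 4.882e+04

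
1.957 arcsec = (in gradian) 0.000604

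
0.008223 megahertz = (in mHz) 8.223e+06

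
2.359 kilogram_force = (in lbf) 5.201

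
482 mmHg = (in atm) 0.6342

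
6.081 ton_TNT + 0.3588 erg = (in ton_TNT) 6.081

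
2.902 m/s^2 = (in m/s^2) 2.902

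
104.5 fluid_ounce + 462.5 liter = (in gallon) 123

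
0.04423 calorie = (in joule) 0.1851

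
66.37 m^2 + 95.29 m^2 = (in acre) 0.03995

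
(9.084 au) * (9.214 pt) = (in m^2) 4.417e+09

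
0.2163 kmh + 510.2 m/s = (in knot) 991.9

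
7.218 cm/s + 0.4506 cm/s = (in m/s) 0.07669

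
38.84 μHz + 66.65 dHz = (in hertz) 6.665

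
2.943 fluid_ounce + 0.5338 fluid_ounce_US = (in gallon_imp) 0.02262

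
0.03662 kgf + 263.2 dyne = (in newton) 0.3618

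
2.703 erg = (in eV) 1.687e+12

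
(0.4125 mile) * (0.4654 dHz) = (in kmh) 111.2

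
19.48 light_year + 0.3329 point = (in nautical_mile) 9.951e+13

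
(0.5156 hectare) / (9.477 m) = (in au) 3.637e-09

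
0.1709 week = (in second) 1.034e+05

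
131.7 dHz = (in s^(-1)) 13.17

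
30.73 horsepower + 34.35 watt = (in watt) 2.295e+04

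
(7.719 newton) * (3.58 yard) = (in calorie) 6.039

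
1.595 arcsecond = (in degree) 0.0004431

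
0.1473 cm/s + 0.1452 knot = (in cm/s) 7.617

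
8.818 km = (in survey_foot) 2.893e+04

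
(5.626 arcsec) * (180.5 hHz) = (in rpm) 4.701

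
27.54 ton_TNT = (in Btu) 1.092e+08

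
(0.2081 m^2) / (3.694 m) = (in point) 159.7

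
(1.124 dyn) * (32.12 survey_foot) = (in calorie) 2.63e-05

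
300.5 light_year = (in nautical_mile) 1.535e+15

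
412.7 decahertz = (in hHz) 41.27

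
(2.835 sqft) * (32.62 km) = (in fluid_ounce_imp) 3.024e+08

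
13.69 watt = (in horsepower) 0.01836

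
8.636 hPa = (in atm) 0.008523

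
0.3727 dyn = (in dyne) 0.3727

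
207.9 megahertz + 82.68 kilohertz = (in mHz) 2.08e+11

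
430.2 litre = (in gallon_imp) 94.63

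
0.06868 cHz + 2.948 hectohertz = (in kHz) 0.2948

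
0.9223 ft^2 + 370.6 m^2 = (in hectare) 0.03707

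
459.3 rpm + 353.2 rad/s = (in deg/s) 2.299e+04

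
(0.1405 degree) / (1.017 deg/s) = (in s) 0.1382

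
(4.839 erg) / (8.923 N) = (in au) 3.625e-19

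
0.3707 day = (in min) 533.8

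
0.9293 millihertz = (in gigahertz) 9.293e-13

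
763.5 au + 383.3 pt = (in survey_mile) 7.097e+10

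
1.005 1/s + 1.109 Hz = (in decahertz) 0.2114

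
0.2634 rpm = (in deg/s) 1.58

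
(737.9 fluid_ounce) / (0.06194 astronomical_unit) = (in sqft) 2.535e-11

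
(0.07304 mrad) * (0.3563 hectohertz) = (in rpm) 0.02485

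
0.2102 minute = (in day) 0.000146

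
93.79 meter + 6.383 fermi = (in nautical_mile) 0.05064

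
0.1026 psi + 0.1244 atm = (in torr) 99.85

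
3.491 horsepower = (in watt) 2603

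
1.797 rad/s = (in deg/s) 103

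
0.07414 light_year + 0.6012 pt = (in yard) 7.671e+14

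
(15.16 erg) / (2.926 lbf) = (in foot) 3.821e-07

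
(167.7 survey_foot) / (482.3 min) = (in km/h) 0.006359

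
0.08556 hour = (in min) 5.134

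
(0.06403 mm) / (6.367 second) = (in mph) 2.25e-05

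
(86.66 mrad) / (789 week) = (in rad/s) 1.816e-10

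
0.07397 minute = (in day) 5.137e-05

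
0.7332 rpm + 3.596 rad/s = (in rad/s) 3.673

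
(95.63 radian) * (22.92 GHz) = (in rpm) 2.093e+13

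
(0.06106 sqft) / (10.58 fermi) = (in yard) 5.864e+11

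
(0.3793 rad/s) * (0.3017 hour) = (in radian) 412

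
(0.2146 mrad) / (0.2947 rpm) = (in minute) 0.0001159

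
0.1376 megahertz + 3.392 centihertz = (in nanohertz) 1.376e+14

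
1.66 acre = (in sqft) 7.231e+04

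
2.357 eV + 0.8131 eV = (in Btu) 4.814e-22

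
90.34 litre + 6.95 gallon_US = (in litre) 116.6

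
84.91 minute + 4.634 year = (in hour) 4.06e+04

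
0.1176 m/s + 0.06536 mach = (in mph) 50.05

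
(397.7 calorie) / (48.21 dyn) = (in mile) 2145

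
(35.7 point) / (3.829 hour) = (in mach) 2.683e-09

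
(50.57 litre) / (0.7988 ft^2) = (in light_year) 7.203e-17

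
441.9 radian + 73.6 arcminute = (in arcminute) 1.519e+06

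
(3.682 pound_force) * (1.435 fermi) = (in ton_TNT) 5.617e-24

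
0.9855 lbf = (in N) 4.384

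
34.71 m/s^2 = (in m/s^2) 34.71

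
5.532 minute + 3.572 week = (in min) 3.601e+04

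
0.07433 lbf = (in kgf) 0.03372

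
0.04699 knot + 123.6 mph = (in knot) 107.5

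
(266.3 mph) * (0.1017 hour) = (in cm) 4.359e+06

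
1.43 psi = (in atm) 0.09731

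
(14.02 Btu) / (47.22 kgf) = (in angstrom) 3.194e+11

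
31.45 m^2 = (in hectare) 0.003145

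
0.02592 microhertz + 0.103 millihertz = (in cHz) 0.0103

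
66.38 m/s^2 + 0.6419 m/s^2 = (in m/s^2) 67.02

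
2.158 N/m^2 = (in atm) 2.13e-05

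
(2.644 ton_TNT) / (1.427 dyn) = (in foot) 2.543e+15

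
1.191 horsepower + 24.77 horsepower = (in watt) 1.936e+04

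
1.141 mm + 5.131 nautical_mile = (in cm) 9.503e+05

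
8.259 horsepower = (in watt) 6159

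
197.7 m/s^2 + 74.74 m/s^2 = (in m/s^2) 272.4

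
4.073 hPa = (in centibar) 0.4073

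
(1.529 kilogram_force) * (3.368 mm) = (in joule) 0.0505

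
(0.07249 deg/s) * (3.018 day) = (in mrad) 3.299e+05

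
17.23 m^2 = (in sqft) 185.5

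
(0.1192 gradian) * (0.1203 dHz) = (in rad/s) 2.252e-05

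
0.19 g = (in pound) 0.0004189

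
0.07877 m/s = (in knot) 0.1531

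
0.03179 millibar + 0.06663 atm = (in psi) 0.9797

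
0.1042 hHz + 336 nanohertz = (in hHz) 0.1042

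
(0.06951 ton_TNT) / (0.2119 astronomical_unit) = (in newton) 0.009175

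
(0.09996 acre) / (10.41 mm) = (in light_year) 4.107e-12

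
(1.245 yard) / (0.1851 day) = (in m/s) 7.118e-05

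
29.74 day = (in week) 4.249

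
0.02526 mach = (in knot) 16.72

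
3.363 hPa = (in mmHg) 2.522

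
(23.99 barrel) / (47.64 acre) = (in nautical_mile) 1.068e-08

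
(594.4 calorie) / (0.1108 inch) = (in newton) 8.837e+05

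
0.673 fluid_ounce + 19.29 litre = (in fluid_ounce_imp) 679.6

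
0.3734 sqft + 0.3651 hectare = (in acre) 0.9022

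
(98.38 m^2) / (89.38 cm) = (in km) 0.1101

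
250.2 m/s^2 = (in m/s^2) 250.2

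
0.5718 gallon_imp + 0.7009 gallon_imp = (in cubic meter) 0.005786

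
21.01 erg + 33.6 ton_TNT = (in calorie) 3.36e+10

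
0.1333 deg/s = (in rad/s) 0.002327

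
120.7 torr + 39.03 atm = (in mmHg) 2.978e+04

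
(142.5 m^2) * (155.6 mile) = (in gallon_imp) 7.849e+09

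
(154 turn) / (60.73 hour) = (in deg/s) 0.2536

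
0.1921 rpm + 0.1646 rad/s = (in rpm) 1.764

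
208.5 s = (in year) 6.611e-06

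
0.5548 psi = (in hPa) 38.25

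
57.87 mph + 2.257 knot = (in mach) 0.07939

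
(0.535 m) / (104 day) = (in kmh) 2.143e-07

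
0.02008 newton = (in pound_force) 0.004514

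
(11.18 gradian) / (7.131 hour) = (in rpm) 6.533e-05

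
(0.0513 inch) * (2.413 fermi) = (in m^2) 3.144e-18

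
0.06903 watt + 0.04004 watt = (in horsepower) 0.0001463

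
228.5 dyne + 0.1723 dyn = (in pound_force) 0.0005141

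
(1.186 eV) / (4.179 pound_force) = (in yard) 1.118e-20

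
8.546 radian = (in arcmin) 2.938e+04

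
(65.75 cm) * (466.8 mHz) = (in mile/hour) 0.6866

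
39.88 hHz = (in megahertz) 0.003988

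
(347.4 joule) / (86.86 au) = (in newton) 2.674e-11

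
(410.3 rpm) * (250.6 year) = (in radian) 3.396e+11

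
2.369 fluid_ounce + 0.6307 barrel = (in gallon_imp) 22.07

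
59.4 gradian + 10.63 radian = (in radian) 11.56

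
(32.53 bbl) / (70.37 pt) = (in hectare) 0.02083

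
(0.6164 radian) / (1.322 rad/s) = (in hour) 0.0001295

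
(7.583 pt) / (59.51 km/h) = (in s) 0.0001618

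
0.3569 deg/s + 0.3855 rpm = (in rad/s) 0.0466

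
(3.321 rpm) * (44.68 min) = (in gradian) 5.935e+04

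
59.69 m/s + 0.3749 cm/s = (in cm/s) 5969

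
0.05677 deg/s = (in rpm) 0.009462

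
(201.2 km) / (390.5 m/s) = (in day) 0.005963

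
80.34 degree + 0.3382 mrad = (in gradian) 89.29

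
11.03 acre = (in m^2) 4.464e+04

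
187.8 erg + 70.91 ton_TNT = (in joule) 2.967e+11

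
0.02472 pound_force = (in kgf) 0.01121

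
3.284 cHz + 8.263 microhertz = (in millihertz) 32.85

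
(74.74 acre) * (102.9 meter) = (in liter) 3.112e+10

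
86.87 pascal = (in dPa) 868.7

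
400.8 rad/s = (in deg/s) 2.296e+04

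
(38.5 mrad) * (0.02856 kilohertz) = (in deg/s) 63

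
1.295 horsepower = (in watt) 965.7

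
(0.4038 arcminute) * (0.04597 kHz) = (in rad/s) 0.0054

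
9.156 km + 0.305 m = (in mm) 9.156e+06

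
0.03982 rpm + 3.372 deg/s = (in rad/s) 0.06302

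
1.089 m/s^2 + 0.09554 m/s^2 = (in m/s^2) 1.185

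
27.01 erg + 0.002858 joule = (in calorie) 0.0006837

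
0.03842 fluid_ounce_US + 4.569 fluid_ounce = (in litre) 0.1363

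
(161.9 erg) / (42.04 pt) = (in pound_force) 0.0002454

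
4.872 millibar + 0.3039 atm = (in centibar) 31.28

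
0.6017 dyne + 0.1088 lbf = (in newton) 0.484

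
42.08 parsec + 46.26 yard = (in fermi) 1.298e+33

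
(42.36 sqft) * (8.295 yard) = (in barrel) 187.7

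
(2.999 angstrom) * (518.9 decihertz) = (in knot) 3.025e-08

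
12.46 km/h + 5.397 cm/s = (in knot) 6.833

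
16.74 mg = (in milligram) 16.74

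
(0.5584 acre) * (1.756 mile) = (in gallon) 1.687e+09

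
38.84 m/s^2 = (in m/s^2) 38.84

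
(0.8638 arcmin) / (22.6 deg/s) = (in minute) 1.062e-05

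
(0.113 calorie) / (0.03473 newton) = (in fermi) 1.361e+16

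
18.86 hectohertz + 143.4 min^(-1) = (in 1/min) 1.133e+05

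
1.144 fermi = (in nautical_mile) 6.177e-19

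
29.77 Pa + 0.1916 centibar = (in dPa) 2214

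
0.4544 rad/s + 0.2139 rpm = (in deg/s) 27.32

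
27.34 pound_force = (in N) 121.6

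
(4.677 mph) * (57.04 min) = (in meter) 7156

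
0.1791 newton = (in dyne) 1.791e+04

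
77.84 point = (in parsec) 8.899e-19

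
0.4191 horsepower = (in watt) 312.5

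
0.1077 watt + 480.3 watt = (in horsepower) 0.6442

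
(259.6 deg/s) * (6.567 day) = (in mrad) 2.571e+09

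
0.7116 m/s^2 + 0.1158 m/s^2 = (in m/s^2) 0.8274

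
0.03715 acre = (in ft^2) 1618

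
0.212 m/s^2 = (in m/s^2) 0.212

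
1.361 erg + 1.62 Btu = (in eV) 1.067e+22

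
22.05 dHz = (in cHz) 220.5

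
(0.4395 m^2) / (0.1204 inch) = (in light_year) 1.519e-14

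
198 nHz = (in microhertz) 0.198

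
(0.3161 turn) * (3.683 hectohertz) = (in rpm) 6985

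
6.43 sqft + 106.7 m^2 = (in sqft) 1155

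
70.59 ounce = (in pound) 4.412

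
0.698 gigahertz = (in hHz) 6.98e+06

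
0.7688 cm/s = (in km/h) 0.02768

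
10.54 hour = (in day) 0.4392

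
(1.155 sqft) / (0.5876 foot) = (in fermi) 5.991e+14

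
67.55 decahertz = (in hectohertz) 6.755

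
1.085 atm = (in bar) 1.099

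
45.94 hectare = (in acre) 113.5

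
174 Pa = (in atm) 0.001717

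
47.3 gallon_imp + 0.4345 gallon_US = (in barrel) 1.363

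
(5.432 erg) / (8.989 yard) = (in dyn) 0.006609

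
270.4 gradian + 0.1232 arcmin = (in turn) 0.676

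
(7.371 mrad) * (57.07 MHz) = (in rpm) 4.017e+06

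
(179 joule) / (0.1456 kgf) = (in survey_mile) 0.0779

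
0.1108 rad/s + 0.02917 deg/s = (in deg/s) 6.378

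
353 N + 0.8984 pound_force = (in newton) 357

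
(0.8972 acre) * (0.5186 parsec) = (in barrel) 3.654e+20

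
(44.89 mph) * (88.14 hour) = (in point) 1.805e+10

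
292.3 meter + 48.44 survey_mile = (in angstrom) 7.825e+14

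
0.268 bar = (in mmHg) 201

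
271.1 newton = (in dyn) 2.711e+07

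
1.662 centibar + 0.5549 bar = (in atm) 0.564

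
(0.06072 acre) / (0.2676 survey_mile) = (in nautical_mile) 0.0003081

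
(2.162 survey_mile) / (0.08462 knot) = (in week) 0.1322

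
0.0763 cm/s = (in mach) 2.241e-06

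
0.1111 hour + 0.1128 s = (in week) 0.0006615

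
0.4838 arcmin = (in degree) 0.008063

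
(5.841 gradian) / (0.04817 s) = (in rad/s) 1.905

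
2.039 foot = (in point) 1762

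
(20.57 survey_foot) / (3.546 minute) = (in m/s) 0.02947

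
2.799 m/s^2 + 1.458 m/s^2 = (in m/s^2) 4.257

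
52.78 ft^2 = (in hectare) 0.0004903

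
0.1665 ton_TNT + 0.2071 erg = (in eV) 4.348e+27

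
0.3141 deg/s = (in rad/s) 0.005482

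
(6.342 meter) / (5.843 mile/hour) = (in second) 2.428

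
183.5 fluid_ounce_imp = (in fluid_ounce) 176.3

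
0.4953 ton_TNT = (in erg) 2.072e+16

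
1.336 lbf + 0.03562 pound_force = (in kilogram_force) 0.6222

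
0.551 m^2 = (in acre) 0.0001362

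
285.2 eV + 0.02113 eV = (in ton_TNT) 1.092e-26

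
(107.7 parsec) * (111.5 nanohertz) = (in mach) 1.088e+09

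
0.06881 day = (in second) 5945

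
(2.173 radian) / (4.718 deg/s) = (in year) 8.368e-07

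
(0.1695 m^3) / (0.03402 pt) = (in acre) 3.49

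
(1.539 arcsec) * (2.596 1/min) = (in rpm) 3.083e-06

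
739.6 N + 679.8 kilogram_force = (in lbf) 1665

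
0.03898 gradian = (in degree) 0.03508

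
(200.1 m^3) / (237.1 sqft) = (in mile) 0.005645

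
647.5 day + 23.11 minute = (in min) 9.324e+05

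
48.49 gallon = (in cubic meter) 0.1836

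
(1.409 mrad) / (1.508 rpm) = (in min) 0.0001487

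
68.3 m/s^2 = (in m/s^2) 68.3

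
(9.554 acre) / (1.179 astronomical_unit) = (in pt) 0.0006214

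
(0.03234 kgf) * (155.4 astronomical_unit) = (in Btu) 6.988e+09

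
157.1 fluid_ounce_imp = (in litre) 4.464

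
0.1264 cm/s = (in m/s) 0.001264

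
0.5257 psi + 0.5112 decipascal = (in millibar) 36.25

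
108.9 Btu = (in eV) 7.171e+23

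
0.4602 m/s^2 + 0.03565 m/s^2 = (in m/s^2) 0.4959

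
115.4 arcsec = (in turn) 8.904e-05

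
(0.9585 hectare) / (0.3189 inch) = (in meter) 1.183e+06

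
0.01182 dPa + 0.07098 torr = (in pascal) 9.464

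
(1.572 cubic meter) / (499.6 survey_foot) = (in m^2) 0.01032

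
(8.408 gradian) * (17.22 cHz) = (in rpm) 0.2172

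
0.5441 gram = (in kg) 0.0005441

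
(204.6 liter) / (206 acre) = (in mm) 0.0002454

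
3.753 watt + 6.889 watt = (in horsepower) 0.01427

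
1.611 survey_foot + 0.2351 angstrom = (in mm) 491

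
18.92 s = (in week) 3.128e-05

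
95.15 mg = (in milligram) 95.15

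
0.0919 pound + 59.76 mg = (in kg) 0.04174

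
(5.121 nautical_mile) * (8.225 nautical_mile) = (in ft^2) 1.555e+09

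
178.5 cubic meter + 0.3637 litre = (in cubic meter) 178.5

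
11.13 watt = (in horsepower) 0.01493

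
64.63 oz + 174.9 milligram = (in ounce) 64.64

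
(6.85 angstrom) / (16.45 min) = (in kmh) 2.498e-12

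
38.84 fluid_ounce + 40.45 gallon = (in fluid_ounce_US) 5216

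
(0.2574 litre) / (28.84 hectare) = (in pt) 2.53e-06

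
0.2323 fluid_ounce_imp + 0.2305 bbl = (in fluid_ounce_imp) 1290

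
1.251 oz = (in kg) 0.03547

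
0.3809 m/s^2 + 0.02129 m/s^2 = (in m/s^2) 0.4022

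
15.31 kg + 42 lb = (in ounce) 1212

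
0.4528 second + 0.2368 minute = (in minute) 0.2443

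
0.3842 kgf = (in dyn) 3.768e+05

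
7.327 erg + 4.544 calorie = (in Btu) 0.01802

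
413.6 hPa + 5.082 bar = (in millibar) 5496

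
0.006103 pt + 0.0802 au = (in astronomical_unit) 0.0802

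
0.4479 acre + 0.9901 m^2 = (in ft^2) 1.952e+04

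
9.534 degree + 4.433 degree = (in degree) 13.97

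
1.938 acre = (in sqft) 8.442e+04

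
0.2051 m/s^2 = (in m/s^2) 0.2051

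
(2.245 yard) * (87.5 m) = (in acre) 0.04439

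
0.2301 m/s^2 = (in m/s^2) 0.2301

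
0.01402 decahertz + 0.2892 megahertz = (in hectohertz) 2892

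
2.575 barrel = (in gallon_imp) 90.05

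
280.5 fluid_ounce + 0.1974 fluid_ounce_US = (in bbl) 0.05221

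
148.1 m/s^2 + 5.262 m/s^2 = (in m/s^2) 153.4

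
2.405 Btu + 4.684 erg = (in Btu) 2.405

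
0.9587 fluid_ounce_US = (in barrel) 0.0001783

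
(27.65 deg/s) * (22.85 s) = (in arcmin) 3.791e+04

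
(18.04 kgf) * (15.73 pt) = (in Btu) 0.0009305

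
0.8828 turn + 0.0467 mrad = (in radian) 5.547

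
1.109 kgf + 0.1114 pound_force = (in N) 11.37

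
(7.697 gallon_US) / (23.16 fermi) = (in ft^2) 1.354e+13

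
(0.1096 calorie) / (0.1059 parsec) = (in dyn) 1.403e-11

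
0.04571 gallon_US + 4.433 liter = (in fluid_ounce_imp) 162.1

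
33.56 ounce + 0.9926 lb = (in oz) 49.44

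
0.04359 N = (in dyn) 4359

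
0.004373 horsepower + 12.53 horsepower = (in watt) 9347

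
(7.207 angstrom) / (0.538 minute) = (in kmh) 8.038e-11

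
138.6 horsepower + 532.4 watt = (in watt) 1.039e+05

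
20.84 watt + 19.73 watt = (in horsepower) 0.05441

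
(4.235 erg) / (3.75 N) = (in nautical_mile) 6.098e-11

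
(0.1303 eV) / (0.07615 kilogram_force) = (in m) 2.796e-20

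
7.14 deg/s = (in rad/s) 0.1246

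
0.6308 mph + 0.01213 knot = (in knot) 0.5603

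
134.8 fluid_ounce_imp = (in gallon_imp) 0.8425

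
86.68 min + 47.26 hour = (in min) 2922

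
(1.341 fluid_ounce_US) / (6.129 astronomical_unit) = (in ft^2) 4.656e-16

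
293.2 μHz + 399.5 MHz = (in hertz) 3.995e+08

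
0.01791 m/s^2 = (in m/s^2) 0.01791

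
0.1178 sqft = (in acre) 2.704e-06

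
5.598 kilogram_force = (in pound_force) 12.34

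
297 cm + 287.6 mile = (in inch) 1.822e+07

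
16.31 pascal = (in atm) 0.000161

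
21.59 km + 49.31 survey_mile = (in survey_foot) 3.312e+05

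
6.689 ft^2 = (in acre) 0.0001536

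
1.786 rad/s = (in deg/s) 102.3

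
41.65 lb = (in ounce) 666.4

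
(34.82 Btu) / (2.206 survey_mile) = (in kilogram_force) 1.055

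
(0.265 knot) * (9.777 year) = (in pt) 1.192e+11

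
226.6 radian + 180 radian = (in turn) 64.71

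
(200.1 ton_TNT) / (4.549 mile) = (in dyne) 1.144e+13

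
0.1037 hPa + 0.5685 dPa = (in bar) 0.0001043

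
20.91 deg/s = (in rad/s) 0.3649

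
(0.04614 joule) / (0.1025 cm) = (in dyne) 4.501e+06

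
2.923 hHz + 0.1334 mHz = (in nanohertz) 2.923e+11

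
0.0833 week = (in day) 0.5831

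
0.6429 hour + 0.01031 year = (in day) 3.79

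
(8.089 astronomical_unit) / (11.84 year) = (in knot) 6300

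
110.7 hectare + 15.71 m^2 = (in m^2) 1.107e+06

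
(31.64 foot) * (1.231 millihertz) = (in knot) 0.02308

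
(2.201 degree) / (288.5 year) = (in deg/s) 2.419e-10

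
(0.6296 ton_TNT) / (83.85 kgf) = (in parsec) 1.038e-10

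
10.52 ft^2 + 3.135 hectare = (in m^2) 3.135e+04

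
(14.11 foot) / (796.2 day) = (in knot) 1.215e-07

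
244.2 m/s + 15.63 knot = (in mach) 0.7408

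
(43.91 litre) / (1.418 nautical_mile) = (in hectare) 1.672e-09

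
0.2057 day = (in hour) 4.937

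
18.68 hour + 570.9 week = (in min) 5.756e+06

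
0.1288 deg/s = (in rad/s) 0.002248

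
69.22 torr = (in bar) 0.09229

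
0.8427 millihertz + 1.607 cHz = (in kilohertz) 1.691e-05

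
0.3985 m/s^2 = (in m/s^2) 0.3985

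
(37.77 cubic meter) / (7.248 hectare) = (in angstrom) 5.211e+06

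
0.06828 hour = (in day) 0.002845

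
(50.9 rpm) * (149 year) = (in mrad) 2.505e+13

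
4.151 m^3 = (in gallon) 1097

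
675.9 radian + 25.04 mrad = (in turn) 107.6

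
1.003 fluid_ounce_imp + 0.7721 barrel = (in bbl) 0.7723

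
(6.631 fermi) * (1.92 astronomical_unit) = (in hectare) 1.905e-07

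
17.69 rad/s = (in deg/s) 1014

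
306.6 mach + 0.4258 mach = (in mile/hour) 2.339e+05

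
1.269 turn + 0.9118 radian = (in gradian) 565.6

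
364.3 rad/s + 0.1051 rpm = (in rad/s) 364.3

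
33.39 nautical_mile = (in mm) 6.184e+07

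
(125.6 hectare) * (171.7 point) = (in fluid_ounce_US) 2.573e+09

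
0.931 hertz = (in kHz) 0.000931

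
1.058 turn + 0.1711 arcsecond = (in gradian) 423.2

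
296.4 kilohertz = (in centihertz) 2.964e+07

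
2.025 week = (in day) 14.18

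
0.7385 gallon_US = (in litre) 2.796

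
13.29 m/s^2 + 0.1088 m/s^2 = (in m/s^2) 13.4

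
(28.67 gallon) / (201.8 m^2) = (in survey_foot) 0.001764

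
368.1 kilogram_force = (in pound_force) 811.5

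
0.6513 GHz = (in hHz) 6.513e+06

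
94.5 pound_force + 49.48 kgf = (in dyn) 9.056e+07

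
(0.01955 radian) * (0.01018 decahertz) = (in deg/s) 0.114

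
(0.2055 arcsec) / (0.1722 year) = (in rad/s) 1.835e-13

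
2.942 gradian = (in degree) 2.648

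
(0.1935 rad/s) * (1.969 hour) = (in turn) 218.3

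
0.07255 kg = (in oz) 2.559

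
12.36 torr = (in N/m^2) 1648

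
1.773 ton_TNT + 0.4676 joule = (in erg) 7.418e+16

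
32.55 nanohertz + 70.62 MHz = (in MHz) 70.62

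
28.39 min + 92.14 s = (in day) 0.02078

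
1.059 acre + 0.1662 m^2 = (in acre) 1.059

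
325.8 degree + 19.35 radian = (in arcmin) 8.607e+04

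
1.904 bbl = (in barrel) 1.904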